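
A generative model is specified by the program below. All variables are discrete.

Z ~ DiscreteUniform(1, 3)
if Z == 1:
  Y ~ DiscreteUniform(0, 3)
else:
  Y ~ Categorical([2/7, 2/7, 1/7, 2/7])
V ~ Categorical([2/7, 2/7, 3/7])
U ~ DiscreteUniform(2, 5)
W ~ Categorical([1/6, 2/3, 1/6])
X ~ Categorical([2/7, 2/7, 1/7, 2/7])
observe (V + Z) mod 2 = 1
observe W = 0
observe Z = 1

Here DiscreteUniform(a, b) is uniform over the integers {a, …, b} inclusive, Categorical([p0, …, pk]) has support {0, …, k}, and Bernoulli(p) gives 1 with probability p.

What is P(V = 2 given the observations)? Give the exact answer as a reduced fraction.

Enumerate traces; 128 have nonzero weight after conditioning:
  (Z=1, Y=0, V=0, U=2, W=0, X=0) weight 1/3528
  (Z=1, Y=0, V=0, U=2, W=0, X=1) weight 1/3528
  (Z=1, Y=0, V=0, U=2, W=0, X=2) weight 1/7056
  (Z=1, Y=0, V=0, U=2, W=0, X=3) weight 1/3528
  (Z=1, Y=0, V=0, U=3, W=0, X=0) weight 1/3528
  (Z=1, Y=0, V=0, U=3, W=0, X=1) weight 1/3528
  (Z=1, Y=0, V=0, U=3, W=0, X=2) weight 1/7056
  (Z=1, Y=0, V=0, U=3, W=0, X=3) weight 1/3528
  (Z=1, Y=0, V=2, U=2, W=0, X=0) weight 1/2352
  … 119 more
Group by V:
  weight(V=0) = 1/63
  weight(V=2) = 1/42
Total weight = 1/63 + 1/42 = 5/126
P(V=0 | obs) = 1/63 / 5/126 = 2/5
P(V=2 | obs) = 1/42 / 5/126 = 3/5

P(V = 2 | obs) = 3/5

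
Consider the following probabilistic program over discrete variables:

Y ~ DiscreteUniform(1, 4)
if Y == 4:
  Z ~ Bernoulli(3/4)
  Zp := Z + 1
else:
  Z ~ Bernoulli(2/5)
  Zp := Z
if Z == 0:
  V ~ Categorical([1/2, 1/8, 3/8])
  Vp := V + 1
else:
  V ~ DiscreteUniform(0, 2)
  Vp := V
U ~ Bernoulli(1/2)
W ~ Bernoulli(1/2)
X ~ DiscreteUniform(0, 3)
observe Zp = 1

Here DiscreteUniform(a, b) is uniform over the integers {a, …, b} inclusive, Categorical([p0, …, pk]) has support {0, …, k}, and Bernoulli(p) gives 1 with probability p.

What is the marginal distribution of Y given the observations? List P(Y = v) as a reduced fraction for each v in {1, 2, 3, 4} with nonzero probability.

Enumerate traces; 192 have nonzero weight after conditioning:
  (Y=1, Z=1, V=0, U=0, W=0, X=0) weight 1/480
  (Y=1, Z=1, V=0, U=0, W=0, X=1) weight 1/480
  (Y=1, Z=1, V=0, U=0, W=0, X=2) weight 1/480
  (Y=1, Z=1, V=0, U=0, W=0, X=3) weight 1/480
  (Y=1, Z=1, V=0, U=0, W=1, X=0) weight 1/480
  (Y=1, Z=1, V=0, U=0, W=1, X=1) weight 1/480
  (Y=1, Z=1, V=0, U=0, W=1, X=2) weight 1/480
  (Y=1, Z=1, V=0, U=0, W=1, X=3) weight 1/480
  (Y=2, Z=1, V=0, U=0, W=0, X=0) weight 1/480
  (Y=3, Z=1, V=0, U=0, W=0, X=0) weight 1/480
  … 182 more
Group by Y:
  weight(Y=1) = 1/10
  weight(Y=2) = 1/10
  weight(Y=3) = 1/10
  weight(Y=4) = 1/16
Total weight = 1/10 + 1/10 + 1/10 + 1/16 = 29/80
P(Y=1 | obs) = 1/10 / 29/80 = 8/29
P(Y=2 | obs) = 1/10 / 29/80 = 8/29
P(Y=3 | obs) = 1/10 / 29/80 = 8/29
P(Y=4 | obs) = 1/16 / 29/80 = 5/29

P(Y=1) = 8/29, P(Y=2) = 8/29, P(Y=3) = 8/29, P(Y=4) = 5/29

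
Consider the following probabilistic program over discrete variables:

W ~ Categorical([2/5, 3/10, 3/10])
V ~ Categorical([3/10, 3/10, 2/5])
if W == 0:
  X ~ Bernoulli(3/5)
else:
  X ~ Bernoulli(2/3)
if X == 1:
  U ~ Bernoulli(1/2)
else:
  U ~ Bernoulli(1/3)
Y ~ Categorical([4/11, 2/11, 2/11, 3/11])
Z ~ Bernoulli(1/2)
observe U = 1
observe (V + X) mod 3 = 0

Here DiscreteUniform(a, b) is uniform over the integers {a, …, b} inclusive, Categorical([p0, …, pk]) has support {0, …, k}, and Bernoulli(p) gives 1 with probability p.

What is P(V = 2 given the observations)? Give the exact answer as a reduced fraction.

Enumerate traces; 48 have nonzero weight after conditioning:
  (W=0, V=0, X=0, U=1, Y=0, Z=0) weight 4/1375
  (W=0, V=0, X=0, U=1, Y=0, Z=1) weight 4/1375
  (W=0, V=0, X=0, U=1, Y=1, Z=0) weight 2/1375
  (W=0, V=0, X=0, U=1, Y=1, Z=1) weight 2/1375
  (W=0, V=0, X=0, U=1, Y=2, Z=0) weight 2/1375
  (W=0, V=0, X=0, U=1, Y=2, Z=1) weight 2/1375
  (W=0, V=0, X=0, U=1, Y=3, Z=0) weight 3/1375
  (W=0, V=0, X=0, U=1, Y=3, Z=1) weight 3/1375
  (W=0, V=2, X=1, U=1, Y=0, Z=0) weight 12/1375
  … 39 more
Group by V:
  weight(V=0) = 9/250
  weight(V=2) = 16/125
Total weight = 9/250 + 16/125 = 41/250
P(V=0 | obs) = 9/250 / 41/250 = 9/41
P(V=2 | obs) = 16/125 / 41/250 = 32/41

P(V = 2 | obs) = 32/41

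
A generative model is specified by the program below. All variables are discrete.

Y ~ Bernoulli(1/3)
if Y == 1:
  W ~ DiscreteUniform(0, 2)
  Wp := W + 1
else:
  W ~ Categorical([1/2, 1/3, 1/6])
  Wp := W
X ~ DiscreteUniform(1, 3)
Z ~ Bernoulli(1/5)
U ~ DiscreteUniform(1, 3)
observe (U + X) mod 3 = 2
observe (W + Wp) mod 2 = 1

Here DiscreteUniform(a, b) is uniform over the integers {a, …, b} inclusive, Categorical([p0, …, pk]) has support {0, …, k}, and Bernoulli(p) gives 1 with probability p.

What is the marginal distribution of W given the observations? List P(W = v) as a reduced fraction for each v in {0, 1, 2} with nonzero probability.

Enumerate traces; 18 have nonzero weight after conditioning:
  (Y=1, W=0, X=1, Z=0, U=1) weight 4/405
  (Y=1, W=0, X=1, Z=1, U=1) weight 1/405
  (Y=1, W=0, X=2, Z=0, U=3) weight 4/405
  (Y=1, W=0, X=2, Z=1, U=3) weight 1/405
  (Y=1, W=0, X=3, Z=0, U=2) weight 4/405
  (Y=1, W=0, X=3, Z=1, U=2) weight 1/405
  (Y=1, W=1, X=1, Z=0, U=1) weight 4/405
  (Y=1, W=1, X=1, Z=1, U=1) weight 1/405
  (Y=1, W=2, X=1, Z=0, U=1) weight 4/405
  … 9 more
Group by W:
  weight(W=0) = 1/27
  weight(W=1) = 1/27
  weight(W=2) = 1/27
Total weight = 1/27 + 1/27 + 1/27 = 1/9
P(W=0 | obs) = 1/27 / 1/9 = 1/3
P(W=1 | obs) = 1/27 / 1/9 = 1/3
P(W=2 | obs) = 1/27 / 1/9 = 1/3

P(W=0) = 1/3, P(W=1) = 1/3, P(W=2) = 1/3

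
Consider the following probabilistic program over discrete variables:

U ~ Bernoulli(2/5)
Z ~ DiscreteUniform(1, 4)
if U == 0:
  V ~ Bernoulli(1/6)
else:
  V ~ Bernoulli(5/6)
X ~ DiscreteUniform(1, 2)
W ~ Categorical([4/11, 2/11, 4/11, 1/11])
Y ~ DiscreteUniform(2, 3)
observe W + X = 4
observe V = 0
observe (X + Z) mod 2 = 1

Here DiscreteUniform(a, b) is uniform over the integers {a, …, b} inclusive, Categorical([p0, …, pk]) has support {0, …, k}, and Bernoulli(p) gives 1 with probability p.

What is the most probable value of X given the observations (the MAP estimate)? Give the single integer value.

argmax_v P(X = v | obs) = 2

Enumerate traces; 16 have nonzero weight after conditioning:
  (U=0, Z=1, V=0, X=2, W=2, Y=2) weight 1/88
  (U=0, Z=1, V=0, X=2, W=2, Y=3) weight 1/88
  (U=0, Z=2, V=0, X=1, W=3, Y=2) weight 1/352
  (U=0, Z=2, V=0, X=1, W=3, Y=3) weight 1/352
  (U=0, Z=3, V=0, X=2, W=2, Y=2) weight 1/88
  (U=0, Z=3, V=0, X=2, W=2, Y=3) weight 1/88
  (U=0, Z=4, V=0, X=1, W=3, Y=2) weight 1/352
  (U=0, Z=4, V=0, X=1, W=3, Y=3) weight 1/352
  … 8 more
Group by X:
  weight(X=1) = 17/1320
  weight(X=2) = 17/330
Total weight = 17/1320 + 17/330 = 17/264
P(X=1 | obs) = 17/1320 / 17/264 = 1/5
P(X=2 | obs) = 17/330 / 17/264 = 4/5
argmax = 2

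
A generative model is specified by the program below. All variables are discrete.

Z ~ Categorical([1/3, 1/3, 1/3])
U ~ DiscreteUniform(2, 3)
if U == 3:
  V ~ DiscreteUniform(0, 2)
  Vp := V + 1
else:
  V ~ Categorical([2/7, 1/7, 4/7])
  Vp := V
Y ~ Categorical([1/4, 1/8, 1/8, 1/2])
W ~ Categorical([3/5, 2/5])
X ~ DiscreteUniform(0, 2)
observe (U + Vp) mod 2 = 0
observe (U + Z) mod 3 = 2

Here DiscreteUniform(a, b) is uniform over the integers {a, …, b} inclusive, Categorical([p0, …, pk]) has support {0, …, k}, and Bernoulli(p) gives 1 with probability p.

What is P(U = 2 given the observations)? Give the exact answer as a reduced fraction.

P(U = 2 | obs) = 9/16

Enumerate traces; 96 have nonzero weight after conditioning:
  (Z=0, U=2, V=0, Y=0, W=0, X=0) weight 1/420
  (Z=0, U=2, V=0, Y=0, W=0, X=1) weight 1/420
  (Z=0, U=2, V=0, Y=0, W=0, X=2) weight 1/420
  (Z=0, U=2, V=0, Y=0, W=1, X=0) weight 1/630
  (Z=0, U=2, V=0, Y=0, W=1, X=1) weight 1/630
  (Z=0, U=2, V=0, Y=0, W=1, X=2) weight 1/630
  (Z=0, U=2, V=0, Y=1, W=0, X=0) weight 1/840
  (Z=0, U=2, V=0, Y=1, W=0, X=1) weight 1/840
  (Z=2, U=3, V=0, Y=0, W=0, X=0) weight 1/360
  … 87 more
Group by U:
  weight(U=2) = 1/7
  weight(U=3) = 1/9
Total weight = 1/7 + 1/9 = 16/63
P(U=2 | obs) = 1/7 / 16/63 = 9/16
P(U=3 | obs) = 1/9 / 16/63 = 7/16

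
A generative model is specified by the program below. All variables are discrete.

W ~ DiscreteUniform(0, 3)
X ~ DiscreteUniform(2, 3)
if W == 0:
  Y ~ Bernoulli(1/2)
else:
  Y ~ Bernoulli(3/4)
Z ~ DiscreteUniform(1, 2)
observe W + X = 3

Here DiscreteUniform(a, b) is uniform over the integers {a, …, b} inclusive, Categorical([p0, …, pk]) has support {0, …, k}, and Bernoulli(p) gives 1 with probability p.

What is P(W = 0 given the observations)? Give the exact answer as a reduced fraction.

P(W = 0 | obs) = 1/2

Enumerate traces; 8 have nonzero weight after conditioning:
  (W=0, X=3, Y=0, Z=1) weight 1/32
  (W=0, X=3, Y=0, Z=2) weight 1/32
  (W=0, X=3, Y=1, Z=1) weight 1/32
  (W=0, X=3, Y=1, Z=2) weight 1/32
  (W=1, X=2, Y=0, Z=1) weight 1/64
  (W=1, X=2, Y=0, Z=2) weight 1/64
  (W=1, X=2, Y=1, Z=1) weight 3/64
  (W=1, X=2, Y=1, Z=2) weight 3/64
Group by W:
  weight(W=0) = 1/8
  weight(W=1) = 1/8
Total weight = 1/8 + 1/8 = 1/4
P(W=0 | obs) = 1/8 / 1/4 = 1/2
P(W=1 | obs) = 1/8 / 1/4 = 1/2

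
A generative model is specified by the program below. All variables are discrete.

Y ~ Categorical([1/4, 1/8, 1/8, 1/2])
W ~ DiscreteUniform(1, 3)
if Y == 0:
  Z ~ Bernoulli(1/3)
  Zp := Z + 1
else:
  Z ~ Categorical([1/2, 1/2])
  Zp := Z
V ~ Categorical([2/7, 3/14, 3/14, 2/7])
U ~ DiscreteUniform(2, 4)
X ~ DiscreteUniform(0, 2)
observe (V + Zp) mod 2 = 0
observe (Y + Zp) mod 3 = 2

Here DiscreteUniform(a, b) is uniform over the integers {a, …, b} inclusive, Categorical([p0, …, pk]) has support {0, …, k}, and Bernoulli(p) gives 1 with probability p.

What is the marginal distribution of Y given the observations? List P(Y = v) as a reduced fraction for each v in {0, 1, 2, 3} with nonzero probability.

P(Y=0) = 2/5, P(Y=1) = 3/10, P(Y=2) = 3/10

Enumerate traces; 162 have nonzero weight after conditioning:
  (Y=0, W=1, Z=1, V=0, U=2, X=0) weight 1/1134
  (Y=0, W=1, Z=1, V=0, U=2, X=1) weight 1/1134
  (Y=0, W=1, Z=1, V=0, U=2, X=2) weight 1/1134
  (Y=0, W=1, Z=1, V=0, U=3, X=0) weight 1/1134
  (Y=0, W=1, Z=1, V=0, U=3, X=1) weight 1/1134
  (Y=0, W=1, Z=1, V=0, U=3, X=2) weight 1/1134
  (Y=0, W=1, Z=1, V=0, U=4, X=0) weight 1/1134
  (Y=0, W=1, Z=1, V=0, U=4, X=1) weight 1/1134
  (Y=1, W=1, Z=1, V=1, U=2, X=0) weight 1/2016
  (Y=2, W=1, Z=0, V=0, U=2, X=0) weight 1/1512
  … 152 more
Group by Y:
  weight(Y=0) = 1/24
  weight(Y=1) = 1/32
  weight(Y=2) = 1/32
Total weight = 1/24 + 1/32 + 1/32 = 5/48
P(Y=0 | obs) = 1/24 / 5/48 = 2/5
P(Y=1 | obs) = 1/32 / 5/48 = 3/10
P(Y=2 | obs) = 1/32 / 5/48 = 3/10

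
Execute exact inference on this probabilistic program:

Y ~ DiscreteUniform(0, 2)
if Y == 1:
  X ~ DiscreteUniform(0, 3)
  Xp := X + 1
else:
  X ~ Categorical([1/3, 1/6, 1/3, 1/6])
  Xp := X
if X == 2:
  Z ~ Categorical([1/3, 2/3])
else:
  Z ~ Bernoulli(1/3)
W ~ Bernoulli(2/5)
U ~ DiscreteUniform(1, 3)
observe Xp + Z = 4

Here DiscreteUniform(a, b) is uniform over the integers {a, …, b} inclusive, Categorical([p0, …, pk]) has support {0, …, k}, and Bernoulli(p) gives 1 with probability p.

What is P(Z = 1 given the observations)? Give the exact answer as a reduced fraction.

Enumerate traces; 24 have nonzero weight after conditioning:
  (Y=0, X=3, Z=1, W=0, U=1) weight 1/270
  (Y=0, X=3, Z=1, W=0, U=2) weight 1/270
  (Y=0, X=3, Z=1, W=0, U=3) weight 1/270
  (Y=0, X=3, Z=1, W=1, U=1) weight 1/405
  (Y=0, X=3, Z=1, W=1, U=2) weight 1/405
  (Y=0, X=3, Z=1, W=1, U=3) weight 1/405
  (Y=1, X=2, Z=1, W=0, U=1) weight 1/90
  (Y=1, X=2, Z=1, W=0, U=2) weight 1/90
  (Y=1, X=3, Z=0, W=0, U=1) weight 1/90
  … 15 more
Group by Z:
  weight(Z=0) = 1/18
  weight(Z=1) = 5/54
Total weight = 1/18 + 5/54 = 4/27
P(Z=0 | obs) = 1/18 / 4/27 = 3/8
P(Z=1 | obs) = 5/54 / 4/27 = 5/8

P(Z = 1 | obs) = 5/8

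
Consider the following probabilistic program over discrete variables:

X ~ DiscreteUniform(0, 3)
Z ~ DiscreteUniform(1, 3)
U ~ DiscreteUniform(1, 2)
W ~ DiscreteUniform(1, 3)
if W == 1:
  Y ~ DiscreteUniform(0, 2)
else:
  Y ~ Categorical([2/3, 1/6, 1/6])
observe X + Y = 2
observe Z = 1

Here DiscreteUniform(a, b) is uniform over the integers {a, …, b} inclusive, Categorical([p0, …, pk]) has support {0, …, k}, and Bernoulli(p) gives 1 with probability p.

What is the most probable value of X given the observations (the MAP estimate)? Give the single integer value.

Enumerate traces; 18 have nonzero weight after conditioning:
  (X=0, Z=1, U=1, W=1, Y=2) weight 1/216
  (X=0, Z=1, U=1, W=2, Y=2) weight 1/432
  (X=0, Z=1, U=1, W=3, Y=2) weight 1/432
  (X=0, Z=1, U=2, W=1, Y=2) weight 1/216
  (X=0, Z=1, U=2, W=2, Y=2) weight 1/432
  (X=0, Z=1, U=2, W=3, Y=2) weight 1/432
  (X=1, Z=1, U=1, W=1, Y=1) weight 1/216
  (X=1, Z=1, U=1, W=2, Y=1) weight 1/432
  (X=2, Z=1, U=1, W=1, Y=0) weight 1/216
  … 9 more
Group by X:
  weight(X=0) = 1/54
  weight(X=1) = 1/54
  weight(X=2) = 5/108
Total weight = 1/54 + 1/54 + 5/108 = 1/12
P(X=0 | obs) = 1/54 / 1/12 = 2/9
P(X=1 | obs) = 1/54 / 1/12 = 2/9
P(X=2 | obs) = 5/108 / 1/12 = 5/9
argmax = 2

argmax_v P(X = v | obs) = 2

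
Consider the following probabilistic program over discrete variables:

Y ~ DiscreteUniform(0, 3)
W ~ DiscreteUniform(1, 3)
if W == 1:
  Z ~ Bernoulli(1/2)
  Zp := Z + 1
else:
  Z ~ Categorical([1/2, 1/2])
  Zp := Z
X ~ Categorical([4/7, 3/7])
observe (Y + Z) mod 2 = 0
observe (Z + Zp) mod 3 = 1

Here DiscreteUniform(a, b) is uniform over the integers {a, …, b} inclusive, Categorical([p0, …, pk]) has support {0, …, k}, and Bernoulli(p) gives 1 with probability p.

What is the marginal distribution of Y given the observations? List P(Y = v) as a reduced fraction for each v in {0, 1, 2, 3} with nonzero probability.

P(Y=0) = 1/2, P(Y=2) = 1/2

Enumerate traces; 4 have nonzero weight after conditioning:
  (Y=0, W=1, Z=0, X=0) weight 1/42
  (Y=0, W=1, Z=0, X=1) weight 1/56
  (Y=2, W=1, Z=0, X=0) weight 1/42
  (Y=2, W=1, Z=0, X=1) weight 1/56
Group by Y:
  weight(Y=0) = 1/24
  weight(Y=2) = 1/24
Total weight = 1/24 + 1/24 = 1/12
P(Y=0 | obs) = 1/24 / 1/12 = 1/2
P(Y=2 | obs) = 1/24 / 1/12 = 1/2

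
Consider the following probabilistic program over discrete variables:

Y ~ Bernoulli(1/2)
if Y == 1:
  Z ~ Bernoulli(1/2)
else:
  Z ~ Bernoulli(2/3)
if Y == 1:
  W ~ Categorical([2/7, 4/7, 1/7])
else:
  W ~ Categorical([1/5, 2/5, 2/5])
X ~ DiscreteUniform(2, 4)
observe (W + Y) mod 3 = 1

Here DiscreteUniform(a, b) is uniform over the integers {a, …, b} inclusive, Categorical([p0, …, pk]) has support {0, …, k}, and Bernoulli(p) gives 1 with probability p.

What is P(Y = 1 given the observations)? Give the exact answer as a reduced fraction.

Enumerate traces; 12 have nonzero weight after conditioning:
  (Y=0, Z=0, W=1, X=2) weight 1/45
  (Y=0, Z=0, W=1, X=3) weight 1/45
  (Y=0, Z=0, W=1, X=4) weight 1/45
  (Y=0, Z=1, W=1, X=2) weight 2/45
  (Y=0, Z=1, W=1, X=3) weight 2/45
  (Y=0, Z=1, W=1, X=4) weight 2/45
  (Y=1, Z=0, W=0, X=2) weight 1/42
  (Y=1, Z=0, W=0, X=3) weight 1/42
  … 4 more
Group by Y:
  weight(Y=0) = 1/5
  weight(Y=1) = 1/7
Total weight = 1/5 + 1/7 = 12/35
P(Y=0 | obs) = 1/5 / 12/35 = 7/12
P(Y=1 | obs) = 1/7 / 12/35 = 5/12

P(Y = 1 | obs) = 5/12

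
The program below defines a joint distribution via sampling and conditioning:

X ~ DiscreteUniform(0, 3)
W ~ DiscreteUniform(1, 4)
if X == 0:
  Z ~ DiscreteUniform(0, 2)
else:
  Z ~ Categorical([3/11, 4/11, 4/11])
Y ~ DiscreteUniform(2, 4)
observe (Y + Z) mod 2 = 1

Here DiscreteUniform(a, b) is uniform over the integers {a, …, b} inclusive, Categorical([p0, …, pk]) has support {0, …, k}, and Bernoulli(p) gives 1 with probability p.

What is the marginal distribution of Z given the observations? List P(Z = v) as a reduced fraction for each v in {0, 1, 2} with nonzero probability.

Enumerate traces; 64 have nonzero weight after conditioning:
  (X=0, W=1, Z=0, Y=3) weight 1/144
  (X=0, W=1, Z=1, Y=2) weight 1/144
  (X=0, W=1, Z=1, Y=4) weight 1/144
  (X=0, W=1, Z=2, Y=3) weight 1/144
  (X=0, W=2, Z=0, Y=3) weight 1/144
  (X=0, W=2, Z=1, Y=2) weight 1/144
  (X=0, W=2, Z=1, Y=4) weight 1/144
  (X=0, W=2, Z=2, Y=3) weight 1/144
  … 56 more
Group by Z:
  weight(Z=0) = 19/198
  weight(Z=1) = 47/198
  weight(Z=2) = 47/396
Total weight = 19/198 + 47/198 + 47/396 = 179/396
P(Z=0 | obs) = 19/198 / 179/396 = 38/179
P(Z=1 | obs) = 47/198 / 179/396 = 94/179
P(Z=2 | obs) = 47/396 / 179/396 = 47/179

P(Z=0) = 38/179, P(Z=1) = 94/179, P(Z=2) = 47/179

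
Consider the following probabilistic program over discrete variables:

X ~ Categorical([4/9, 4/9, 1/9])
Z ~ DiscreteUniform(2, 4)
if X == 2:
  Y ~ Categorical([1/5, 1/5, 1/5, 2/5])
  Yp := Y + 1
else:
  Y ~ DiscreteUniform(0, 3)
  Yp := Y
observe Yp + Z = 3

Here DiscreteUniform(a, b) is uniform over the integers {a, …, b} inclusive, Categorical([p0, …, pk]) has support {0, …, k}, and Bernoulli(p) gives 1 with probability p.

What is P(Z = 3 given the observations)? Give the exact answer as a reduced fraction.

Enumerate traces; 5 have nonzero weight after conditioning:
  (X=0, Z=2, Y=1) weight 1/27
  (X=0, Z=3, Y=0) weight 1/27
  (X=1, Z=2, Y=1) weight 1/27
  (X=1, Z=3, Y=0) weight 1/27
  (X=2, Z=2, Y=0) weight 1/135
Group by Z:
  weight(Z=2) = 11/135
  weight(Z=3) = 2/27
Total weight = 11/135 + 2/27 = 7/45
P(Z=2 | obs) = 11/135 / 7/45 = 11/21
P(Z=3 | obs) = 2/27 / 7/45 = 10/21

P(Z = 3 | obs) = 10/21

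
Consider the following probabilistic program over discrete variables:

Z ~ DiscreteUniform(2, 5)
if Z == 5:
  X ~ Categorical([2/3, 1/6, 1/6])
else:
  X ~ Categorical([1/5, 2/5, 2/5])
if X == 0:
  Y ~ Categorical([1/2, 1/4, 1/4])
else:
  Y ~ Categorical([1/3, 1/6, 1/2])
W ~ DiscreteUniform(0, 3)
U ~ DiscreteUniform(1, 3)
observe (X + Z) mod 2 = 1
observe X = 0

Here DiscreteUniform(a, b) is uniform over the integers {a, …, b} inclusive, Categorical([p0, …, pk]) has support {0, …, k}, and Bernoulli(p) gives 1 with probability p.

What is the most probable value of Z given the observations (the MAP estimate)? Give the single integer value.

Enumerate traces; 72 have nonzero weight after conditioning:
  (Z=3, X=0, Y=0, W=0, U=1) weight 1/480
  (Z=3, X=0, Y=0, W=0, U=2) weight 1/480
  (Z=3, X=0, Y=0, W=0, U=3) weight 1/480
  (Z=3, X=0, Y=0, W=1, U=1) weight 1/480
  (Z=3, X=0, Y=0, W=1, U=2) weight 1/480
  (Z=3, X=0, Y=0, W=1, U=3) weight 1/480
  (Z=3, X=0, Y=0, W=2, U=1) weight 1/480
  (Z=3, X=0, Y=0, W=2, U=2) weight 1/480
  (Z=5, X=0, Y=0, W=0, U=1) weight 1/144
  … 63 more
Group by Z:
  weight(Z=3) = 1/20
  weight(Z=5) = 1/6
Total weight = 1/20 + 1/6 = 13/60
P(Z=3 | obs) = 1/20 / 13/60 = 3/13
P(Z=5 | obs) = 1/6 / 13/60 = 10/13
argmax = 5

argmax_v P(Z = v | obs) = 5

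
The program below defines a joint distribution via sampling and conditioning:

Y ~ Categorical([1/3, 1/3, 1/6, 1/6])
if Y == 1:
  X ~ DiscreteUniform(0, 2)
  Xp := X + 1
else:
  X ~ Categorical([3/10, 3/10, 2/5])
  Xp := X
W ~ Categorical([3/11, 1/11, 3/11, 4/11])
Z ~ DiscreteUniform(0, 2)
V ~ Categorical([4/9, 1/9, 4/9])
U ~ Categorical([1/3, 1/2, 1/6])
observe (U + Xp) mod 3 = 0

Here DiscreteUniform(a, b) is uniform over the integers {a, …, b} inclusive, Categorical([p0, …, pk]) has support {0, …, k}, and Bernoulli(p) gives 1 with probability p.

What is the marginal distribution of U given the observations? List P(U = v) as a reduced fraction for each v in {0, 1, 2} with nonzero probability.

P(U=0) = 28/93, P(U=1) = 17/31, P(U=2) = 14/93

Enumerate traces; 432 have nonzero weight after conditioning:
  (Y=0, X=0, W=0, Z=0, V=0, U=0) weight 2/1485
  (Y=0, X=0, W=0, Z=0, V=1, U=0) weight 1/2970
  (Y=0, X=0, W=0, Z=0, V=2, U=0) weight 2/1485
  (Y=0, X=0, W=0, Z=1, V=0, U=0) weight 2/1485
  (Y=0, X=0, W=0, Z=1, V=1, U=0) weight 1/2970
  (Y=0, X=0, W=0, Z=1, V=2, U=0) weight 2/1485
  (Y=0, X=0, W=0, Z=2, V=0, U=0) weight 2/1485
  (Y=0, X=0, W=0, Z=2, V=1, U=0) weight 1/2970
  (Y=0, X=1, W=0, Z=0, V=0, U=2) weight 1/1485
  (Y=0, X=2, W=0, Z=0, V=0, U=1) weight 4/1485
  … 422 more
Group by U:
  weight(U=0) = 14/135
  weight(U=1) = 17/90
  weight(U=2) = 7/135
Total weight = 14/135 + 17/90 + 7/135 = 31/90
P(U=0 | obs) = 14/135 / 31/90 = 28/93
P(U=1 | obs) = 17/90 / 31/90 = 17/31
P(U=2 | obs) = 7/135 / 31/90 = 14/93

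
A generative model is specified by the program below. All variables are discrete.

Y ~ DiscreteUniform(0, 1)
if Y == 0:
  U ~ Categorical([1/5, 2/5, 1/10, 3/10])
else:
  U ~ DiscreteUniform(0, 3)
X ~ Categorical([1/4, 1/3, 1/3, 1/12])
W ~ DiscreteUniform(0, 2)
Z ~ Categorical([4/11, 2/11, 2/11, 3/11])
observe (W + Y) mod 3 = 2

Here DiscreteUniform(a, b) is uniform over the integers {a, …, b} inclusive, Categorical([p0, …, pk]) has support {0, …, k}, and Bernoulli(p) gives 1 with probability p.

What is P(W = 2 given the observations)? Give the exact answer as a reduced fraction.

P(W = 2 | obs) = 1/2

Enumerate traces; 128 have nonzero weight after conditioning:
  (Y=0, U=0, X=0, W=2, Z=0) weight 1/330
  (Y=0, U=0, X=0, W=2, Z=1) weight 1/660
  (Y=0, U=0, X=0, W=2, Z=2) weight 1/660
  (Y=0, U=0, X=0, W=2, Z=3) weight 1/440
  (Y=0, U=0, X=1, W=2, Z=0) weight 2/495
  (Y=0, U=0, X=1, W=2, Z=1) weight 1/495
  (Y=0, U=0, X=1, W=2, Z=2) weight 1/495
  (Y=0, U=0, X=1, W=2, Z=3) weight 1/330
  (Y=1, U=0, X=0, W=1, Z=0) weight 1/264
  … 119 more
Group by W:
  weight(W=1) = 1/6
  weight(W=2) = 1/6
Total weight = 1/6 + 1/6 = 1/3
P(W=1 | obs) = 1/6 / 1/3 = 1/2
P(W=2 | obs) = 1/6 / 1/3 = 1/2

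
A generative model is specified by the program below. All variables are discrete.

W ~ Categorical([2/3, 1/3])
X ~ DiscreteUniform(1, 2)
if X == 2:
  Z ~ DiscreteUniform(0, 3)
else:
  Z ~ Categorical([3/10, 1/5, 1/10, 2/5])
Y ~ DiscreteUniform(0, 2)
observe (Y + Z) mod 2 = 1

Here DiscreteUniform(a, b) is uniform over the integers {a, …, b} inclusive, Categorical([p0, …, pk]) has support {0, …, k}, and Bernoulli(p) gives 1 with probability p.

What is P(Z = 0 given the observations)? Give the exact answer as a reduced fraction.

Enumerate traces; 24 have nonzero weight after conditioning:
  (W=0, X=1, Z=0, Y=1) weight 1/30
  (W=0, X=1, Z=1, Y=0) weight 1/45
  (W=0, X=1, Z=1, Y=2) weight 1/45
  (W=0, X=1, Z=2, Y=1) weight 1/90
  (W=0, X=1, Z=3, Y=0) weight 2/45
  (W=0, X=1, Z=3, Y=2) weight 2/45
  (W=0, X=2, Z=0, Y=1) weight 1/36
  (W=0, X=2, Z=1, Y=0) weight 1/36
  … 16 more
Group by Z:
  weight(Z=0) = 11/120
  weight(Z=1) = 3/20
  weight(Z=2) = 7/120
  weight(Z=3) = 13/60
Total weight = 11/120 + 3/20 + 7/120 + 13/60 = 31/60
P(Z=0 | obs) = 11/120 / 31/60 = 11/62
P(Z=1 | obs) = 3/20 / 31/60 = 9/31
P(Z=2 | obs) = 7/120 / 31/60 = 7/62
P(Z=3 | obs) = 13/60 / 31/60 = 13/31

P(Z = 0 | obs) = 11/62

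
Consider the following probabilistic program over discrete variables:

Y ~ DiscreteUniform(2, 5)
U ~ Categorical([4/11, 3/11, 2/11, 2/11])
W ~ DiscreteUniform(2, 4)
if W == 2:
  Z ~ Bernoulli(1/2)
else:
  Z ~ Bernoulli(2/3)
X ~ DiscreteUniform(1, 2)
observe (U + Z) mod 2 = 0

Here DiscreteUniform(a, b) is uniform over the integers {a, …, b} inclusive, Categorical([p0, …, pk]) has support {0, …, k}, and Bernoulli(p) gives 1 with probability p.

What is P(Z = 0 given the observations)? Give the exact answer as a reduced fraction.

Enumerate traces; 96 have nonzero weight after conditioning:
  (Y=2, U=0, W=2, Z=0, X=1) weight 1/132
  (Y=2, U=0, W=2, Z=0, X=2) weight 1/132
  (Y=2, U=0, W=3, Z=0, X=1) weight 1/198
  (Y=2, U=0, W=3, Z=0, X=2) weight 1/198
  (Y=2, U=0, W=4, Z=0, X=1) weight 1/198
  (Y=2, U=0, W=4, Z=0, X=2) weight 1/198
  (Y=2, U=1, W=2, Z=1, X=1) weight 1/176
  (Y=2, U=1, W=2, Z=1, X=2) weight 1/176
  … 88 more
Group by Z:
  weight(Z=0) = 7/33
  weight(Z=1) = 5/18
Total weight = 7/33 + 5/18 = 97/198
P(Z=0 | obs) = 7/33 / 97/198 = 42/97
P(Z=1 | obs) = 5/18 / 97/198 = 55/97

P(Z = 0 | obs) = 42/97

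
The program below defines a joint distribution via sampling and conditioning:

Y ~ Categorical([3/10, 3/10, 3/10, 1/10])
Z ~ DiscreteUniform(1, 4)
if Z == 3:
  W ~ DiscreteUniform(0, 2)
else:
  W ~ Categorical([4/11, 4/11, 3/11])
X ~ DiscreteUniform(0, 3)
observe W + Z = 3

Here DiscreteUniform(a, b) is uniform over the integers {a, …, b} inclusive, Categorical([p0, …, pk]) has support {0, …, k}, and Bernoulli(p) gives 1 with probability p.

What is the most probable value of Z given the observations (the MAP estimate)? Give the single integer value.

argmax_v P(Z = v | obs) = 2

Enumerate traces; 48 have nonzero weight after conditioning:
  (Y=0, Z=1, W=2, X=0) weight 9/1760
  (Y=0, Z=1, W=2, X=1) weight 9/1760
  (Y=0, Z=1, W=2, X=2) weight 9/1760
  (Y=0, Z=1, W=2, X=3) weight 9/1760
  (Y=0, Z=2, W=1, X=0) weight 3/440
  (Y=0, Z=2, W=1, X=1) weight 3/440
  (Y=0, Z=2, W=1, X=2) weight 3/440
  (Y=0, Z=2, W=1, X=3) weight 3/440
  (Y=0, Z=3, W=0, X=0) weight 1/160
  … 39 more
Group by Z:
  weight(Z=1) = 3/44
  weight(Z=2) = 1/11
  weight(Z=3) = 1/12
Total weight = 3/44 + 1/11 + 1/12 = 8/33
P(Z=1 | obs) = 3/44 / 8/33 = 9/32
P(Z=2 | obs) = 1/11 / 8/33 = 3/8
P(Z=3 | obs) = 1/12 / 8/33 = 11/32
argmax = 2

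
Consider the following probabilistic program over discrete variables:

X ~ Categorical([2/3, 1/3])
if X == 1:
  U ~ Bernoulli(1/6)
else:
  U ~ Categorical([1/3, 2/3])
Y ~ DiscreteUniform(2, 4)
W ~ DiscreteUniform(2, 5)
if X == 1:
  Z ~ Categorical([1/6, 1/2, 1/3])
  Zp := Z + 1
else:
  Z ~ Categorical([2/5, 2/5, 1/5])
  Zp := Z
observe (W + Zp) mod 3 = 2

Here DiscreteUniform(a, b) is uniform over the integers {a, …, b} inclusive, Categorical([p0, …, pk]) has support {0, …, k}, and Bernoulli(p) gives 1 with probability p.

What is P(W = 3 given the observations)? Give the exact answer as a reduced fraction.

P(W = 3 | obs) = 27/124

Enumerate traces; 48 have nonzero weight after conditioning:
  (X=0, U=0, Y=2, W=2, Z=0) weight 1/135
  (X=0, U=0, Y=2, W=3, Z=2) weight 1/270
  (X=0, U=0, Y=2, W=4, Z=1) weight 1/135
  (X=0, U=0, Y=2, W=5, Z=0) weight 1/135
  (X=0, U=0, Y=3, W=2, Z=0) weight 1/135
  (X=0, U=0, Y=3, W=3, Z=2) weight 1/270
  (X=0, U=0, Y=3, W=4, Z=1) weight 1/135
  (X=0, U=0, Y=3, W=5, Z=0) weight 1/135
  … 40 more
Group by W:
  weight(W=2) = 17/180
  weight(W=3) = 3/40
  weight(W=4) = 29/360
  weight(W=5) = 17/180
Total weight = 17/180 + 3/40 + 29/360 + 17/180 = 31/90
P(W=2 | obs) = 17/180 / 31/90 = 17/62
P(W=3 | obs) = 3/40 / 31/90 = 27/124
P(W=4 | obs) = 29/360 / 31/90 = 29/124
P(W=5 | obs) = 17/180 / 31/90 = 17/62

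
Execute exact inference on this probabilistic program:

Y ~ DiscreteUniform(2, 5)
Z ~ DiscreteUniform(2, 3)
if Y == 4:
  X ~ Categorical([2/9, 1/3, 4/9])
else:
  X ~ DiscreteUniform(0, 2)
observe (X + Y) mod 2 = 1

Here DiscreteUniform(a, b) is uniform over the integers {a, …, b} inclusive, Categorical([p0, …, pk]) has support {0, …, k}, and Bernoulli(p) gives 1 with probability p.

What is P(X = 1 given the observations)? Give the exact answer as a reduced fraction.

Enumerate traces; 12 have nonzero weight after conditioning:
  (Y=2, Z=2, X=1) weight 1/24
  (Y=2, Z=3, X=1) weight 1/24
  (Y=3, Z=2, X=0) weight 1/24
  (Y=3, Z=2, X=2) weight 1/24
  (Y=3, Z=3, X=0) weight 1/24
  (Y=3, Z=3, X=2) weight 1/24
  (Y=4, Z=2, X=1) weight 1/24
  (Y=4, Z=3, X=1) weight 1/24
  … 4 more
Group by X:
  weight(X=0) = 1/6
  weight(X=1) = 1/6
  weight(X=2) = 1/6
Total weight = 1/6 + 1/6 + 1/6 = 1/2
P(X=0 | obs) = 1/6 / 1/2 = 1/3
P(X=1 | obs) = 1/6 / 1/2 = 1/3
P(X=2 | obs) = 1/6 / 1/2 = 1/3

P(X = 1 | obs) = 1/3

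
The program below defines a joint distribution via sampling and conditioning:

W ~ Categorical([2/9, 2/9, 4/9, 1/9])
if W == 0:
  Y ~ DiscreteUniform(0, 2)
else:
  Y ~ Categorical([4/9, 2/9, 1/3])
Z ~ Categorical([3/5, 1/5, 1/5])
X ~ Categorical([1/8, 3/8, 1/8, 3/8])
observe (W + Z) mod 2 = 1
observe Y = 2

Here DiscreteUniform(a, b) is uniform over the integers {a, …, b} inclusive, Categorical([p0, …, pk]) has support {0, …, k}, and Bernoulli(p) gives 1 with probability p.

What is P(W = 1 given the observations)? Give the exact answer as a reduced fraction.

P(W = 1 | obs) = 4/9

Enumerate traces; 24 have nonzero weight after conditioning:
  (W=0, Y=2, Z=1, X=0) weight 1/540
  (W=0, Y=2, Z=1, X=1) weight 1/180
  (W=0, Y=2, Z=1, X=2) weight 1/540
  (W=0, Y=2, Z=1, X=3) weight 1/180
  (W=1, Y=2, Z=0, X=0) weight 1/180
  (W=1, Y=2, Z=0, X=1) weight 1/60
  (W=1, Y=2, Z=0, X=2) weight 1/180
  (W=1, Y=2, Z=0, X=3) weight 1/60
  (W=2, Y=2, Z=1, X=0) weight 1/270
  (W=3, Y=2, Z=0, X=0) weight 1/360
  … 14 more
Group by W:
  weight(W=0) = 2/135
  weight(W=1) = 8/135
  weight(W=2) = 4/135
  weight(W=3) = 4/135
Total weight = 2/135 + 8/135 + 4/135 + 4/135 = 2/15
P(W=0 | obs) = 2/135 / 2/15 = 1/9
P(W=1 | obs) = 8/135 / 2/15 = 4/9
P(W=2 | obs) = 4/135 / 2/15 = 2/9
P(W=3 | obs) = 4/135 / 2/15 = 2/9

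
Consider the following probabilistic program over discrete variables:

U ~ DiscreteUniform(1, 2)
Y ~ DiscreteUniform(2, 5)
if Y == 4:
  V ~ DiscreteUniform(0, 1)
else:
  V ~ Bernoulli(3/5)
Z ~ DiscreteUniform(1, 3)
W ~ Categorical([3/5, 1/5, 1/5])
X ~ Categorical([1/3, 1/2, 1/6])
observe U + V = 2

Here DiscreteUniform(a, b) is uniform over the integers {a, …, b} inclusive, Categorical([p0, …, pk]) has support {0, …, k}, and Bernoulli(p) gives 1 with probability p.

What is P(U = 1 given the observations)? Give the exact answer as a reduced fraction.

Enumerate traces; 216 have nonzero weight after conditioning:
  (U=1, Y=2, V=1, Z=1, W=0, X=0) weight 1/200
  (U=1, Y=2, V=1, Z=1, W=0, X=1) weight 3/400
  (U=1, Y=2, V=1, Z=1, W=0, X=2) weight 1/400
  (U=1, Y=2, V=1, Z=1, W=1, X=0) weight 1/600
  (U=1, Y=2, V=1, Z=1, W=1, X=1) weight 1/400
  (U=1, Y=2, V=1, Z=1, W=1, X=2) weight 1/1200
  (U=1, Y=2, V=1, Z=1, W=2, X=0) weight 1/600
  (U=1, Y=2, V=1, Z=1, W=2, X=1) weight 1/400
  (U=2, Y=2, V=0, Z=1, W=0, X=0) weight 1/300
  … 207 more
Group by U:
  weight(U=1) = 23/80
  weight(U=2) = 17/80
Total weight = 23/80 + 17/80 = 1/2
P(U=1 | obs) = 23/80 / 1/2 = 23/40
P(U=2 | obs) = 17/80 / 1/2 = 17/40

P(U = 1 | obs) = 23/40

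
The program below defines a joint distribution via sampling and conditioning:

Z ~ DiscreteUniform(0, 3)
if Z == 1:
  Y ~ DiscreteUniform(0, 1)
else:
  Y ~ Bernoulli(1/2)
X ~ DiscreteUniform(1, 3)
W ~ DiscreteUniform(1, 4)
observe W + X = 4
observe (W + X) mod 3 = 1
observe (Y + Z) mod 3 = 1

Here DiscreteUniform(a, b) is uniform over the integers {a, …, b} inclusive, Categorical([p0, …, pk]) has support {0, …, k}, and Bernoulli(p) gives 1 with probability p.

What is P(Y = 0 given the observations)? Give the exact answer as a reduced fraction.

P(Y = 0 | obs) = 1/3

Enumerate traces; 9 have nonzero weight after conditioning:
  (Z=0, Y=1, X=1, W=3) weight 1/96
  (Z=0, Y=1, X=2, W=2) weight 1/96
  (Z=0, Y=1, X=3, W=1) weight 1/96
  (Z=1, Y=0, X=1, W=3) weight 1/96
  (Z=1, Y=0, X=2, W=2) weight 1/96
  (Z=1, Y=0, X=3, W=1) weight 1/96
  (Z=3, Y=1, X=1, W=3) weight 1/96
  (Z=3, Y=1, X=2, W=2) weight 1/96
  … 1 more
Group by Y:
  weight(Y=0) = 1/32
  weight(Y=1) = 1/16
Total weight = 1/32 + 1/16 = 3/32
P(Y=0 | obs) = 1/32 / 3/32 = 1/3
P(Y=1 | obs) = 1/16 / 3/32 = 2/3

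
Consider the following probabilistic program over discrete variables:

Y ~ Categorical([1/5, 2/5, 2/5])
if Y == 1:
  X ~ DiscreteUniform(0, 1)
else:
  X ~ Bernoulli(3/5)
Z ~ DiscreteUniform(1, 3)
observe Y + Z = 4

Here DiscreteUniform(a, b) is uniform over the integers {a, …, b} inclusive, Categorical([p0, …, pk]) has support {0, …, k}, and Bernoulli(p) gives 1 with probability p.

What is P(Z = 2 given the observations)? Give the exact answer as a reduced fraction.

P(Z = 2 | obs) = 1/2

Enumerate traces; 4 have nonzero weight after conditioning:
  (Y=1, X=0, Z=3) weight 1/15
  (Y=1, X=1, Z=3) weight 1/15
  (Y=2, X=0, Z=2) weight 4/75
  (Y=2, X=1, Z=2) weight 2/25
Group by Z:
  weight(Z=2) = 2/15
  weight(Z=3) = 2/15
Total weight = 2/15 + 2/15 = 4/15
P(Z=2 | obs) = 2/15 / 4/15 = 1/2
P(Z=3 | obs) = 2/15 / 4/15 = 1/2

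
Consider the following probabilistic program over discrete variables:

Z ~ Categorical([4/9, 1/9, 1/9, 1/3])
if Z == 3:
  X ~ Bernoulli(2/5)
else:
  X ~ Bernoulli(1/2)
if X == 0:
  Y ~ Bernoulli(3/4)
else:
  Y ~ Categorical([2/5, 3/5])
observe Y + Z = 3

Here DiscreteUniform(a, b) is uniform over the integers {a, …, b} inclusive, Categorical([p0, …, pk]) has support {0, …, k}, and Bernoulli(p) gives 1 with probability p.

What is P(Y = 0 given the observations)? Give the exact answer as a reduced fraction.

P(Y = 0 | obs) = 62/107

Enumerate traces; 4 have nonzero weight after conditioning:
  (Z=2, X=0, Y=1) weight 1/24
  (Z=2, X=1, Y=1) weight 1/30
  (Z=3, X=0, Y=0) weight 1/20
  (Z=3, X=1, Y=0) weight 4/75
Group by Y:
  weight(Y=0) = 31/300
  weight(Y=1) = 3/40
Total weight = 31/300 + 3/40 = 107/600
P(Y=0 | obs) = 31/300 / 107/600 = 62/107
P(Y=1 | obs) = 3/40 / 107/600 = 45/107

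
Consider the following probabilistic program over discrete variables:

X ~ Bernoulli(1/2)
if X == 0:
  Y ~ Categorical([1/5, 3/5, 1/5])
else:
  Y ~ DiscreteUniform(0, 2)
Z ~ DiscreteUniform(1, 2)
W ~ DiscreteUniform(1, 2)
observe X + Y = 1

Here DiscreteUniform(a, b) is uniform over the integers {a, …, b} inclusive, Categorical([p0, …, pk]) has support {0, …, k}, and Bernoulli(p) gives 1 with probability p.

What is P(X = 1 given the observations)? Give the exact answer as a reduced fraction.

Enumerate traces; 8 have nonzero weight after conditioning:
  (X=0, Y=1, Z=1, W=1) weight 3/40
  (X=0, Y=1, Z=1, W=2) weight 3/40
  (X=0, Y=1, Z=2, W=1) weight 3/40
  (X=0, Y=1, Z=2, W=2) weight 3/40
  (X=1, Y=0, Z=1, W=1) weight 1/24
  (X=1, Y=0, Z=1, W=2) weight 1/24
  (X=1, Y=0, Z=2, W=1) weight 1/24
  (X=1, Y=0, Z=2, W=2) weight 1/24
Group by X:
  weight(X=0) = 3/10
  weight(X=1) = 1/6
Total weight = 3/10 + 1/6 = 7/15
P(X=0 | obs) = 3/10 / 7/15 = 9/14
P(X=1 | obs) = 1/6 / 7/15 = 5/14

P(X = 1 | obs) = 5/14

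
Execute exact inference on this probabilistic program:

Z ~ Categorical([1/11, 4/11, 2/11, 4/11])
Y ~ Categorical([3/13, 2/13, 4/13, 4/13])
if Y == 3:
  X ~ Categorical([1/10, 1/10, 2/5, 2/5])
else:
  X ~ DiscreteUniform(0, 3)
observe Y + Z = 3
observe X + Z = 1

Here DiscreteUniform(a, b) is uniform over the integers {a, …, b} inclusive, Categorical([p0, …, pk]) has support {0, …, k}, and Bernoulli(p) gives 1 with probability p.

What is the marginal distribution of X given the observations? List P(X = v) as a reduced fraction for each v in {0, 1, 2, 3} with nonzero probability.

Enumerate traces; 2 have nonzero weight after conditioning:
  (Z=0, Y=3, X=1) weight 2/715
  (Z=1, Y=2, X=0) weight 4/143
Group by X:
  weight(X=0) = 4/143
  weight(X=1) = 2/715
Total weight = 4/143 + 2/715 = 2/65
P(X=0 | obs) = 4/143 / 2/65 = 10/11
P(X=1 | obs) = 2/715 / 2/65 = 1/11

P(X=0) = 10/11, P(X=1) = 1/11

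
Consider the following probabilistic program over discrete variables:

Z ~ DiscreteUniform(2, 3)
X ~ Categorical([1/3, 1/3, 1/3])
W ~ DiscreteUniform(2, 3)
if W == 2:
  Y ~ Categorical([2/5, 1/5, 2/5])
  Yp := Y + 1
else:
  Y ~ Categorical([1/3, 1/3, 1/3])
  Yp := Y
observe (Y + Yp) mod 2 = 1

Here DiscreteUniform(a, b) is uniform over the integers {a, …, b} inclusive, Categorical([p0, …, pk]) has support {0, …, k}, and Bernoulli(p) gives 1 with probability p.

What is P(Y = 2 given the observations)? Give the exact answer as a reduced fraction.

P(Y = 2 | obs) = 2/5

Enumerate traces; 18 have nonzero weight after conditioning:
  (Z=2, X=0, W=2, Y=0) weight 1/30
  (Z=2, X=0, W=2, Y=1) weight 1/60
  (Z=2, X=0, W=2, Y=2) weight 1/30
  (Z=2, X=1, W=2, Y=0) weight 1/30
  (Z=2, X=1, W=2, Y=1) weight 1/60
  (Z=2, X=1, W=2, Y=2) weight 1/30
  (Z=2, X=2, W=2, Y=0) weight 1/30
  (Z=2, X=2, W=2, Y=1) weight 1/60
  … 10 more
Group by Y:
  weight(Y=0) = 1/5
  weight(Y=1) = 1/10
  weight(Y=2) = 1/5
Total weight = 1/5 + 1/10 + 1/5 = 1/2
P(Y=0 | obs) = 1/5 / 1/2 = 2/5
P(Y=1 | obs) = 1/10 / 1/2 = 1/5
P(Y=2 | obs) = 1/5 / 1/2 = 2/5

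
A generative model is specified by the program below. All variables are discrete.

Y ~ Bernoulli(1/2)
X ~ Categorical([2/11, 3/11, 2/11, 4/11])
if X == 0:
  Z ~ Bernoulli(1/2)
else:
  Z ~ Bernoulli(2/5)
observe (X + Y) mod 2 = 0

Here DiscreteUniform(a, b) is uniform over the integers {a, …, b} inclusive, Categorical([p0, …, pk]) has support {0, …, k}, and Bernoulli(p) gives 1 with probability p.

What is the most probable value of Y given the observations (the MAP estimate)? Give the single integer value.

Enumerate traces; 8 have nonzero weight after conditioning:
  (Y=0, X=0, Z=0) weight 1/22
  (Y=0, X=0, Z=1) weight 1/22
  (Y=0, X=2, Z=0) weight 3/55
  (Y=0, X=2, Z=1) weight 2/55
  (Y=1, X=1, Z=0) weight 9/110
  (Y=1, X=1, Z=1) weight 3/55
  (Y=1, X=3, Z=0) weight 6/55
  (Y=1, X=3, Z=1) weight 4/55
Group by Y:
  weight(Y=0) = 2/11
  weight(Y=1) = 7/22
Total weight = 2/11 + 7/22 = 1/2
P(Y=0 | obs) = 2/11 / 1/2 = 4/11
P(Y=1 | obs) = 7/22 / 1/2 = 7/11
argmax = 1

argmax_v P(Y = v | obs) = 1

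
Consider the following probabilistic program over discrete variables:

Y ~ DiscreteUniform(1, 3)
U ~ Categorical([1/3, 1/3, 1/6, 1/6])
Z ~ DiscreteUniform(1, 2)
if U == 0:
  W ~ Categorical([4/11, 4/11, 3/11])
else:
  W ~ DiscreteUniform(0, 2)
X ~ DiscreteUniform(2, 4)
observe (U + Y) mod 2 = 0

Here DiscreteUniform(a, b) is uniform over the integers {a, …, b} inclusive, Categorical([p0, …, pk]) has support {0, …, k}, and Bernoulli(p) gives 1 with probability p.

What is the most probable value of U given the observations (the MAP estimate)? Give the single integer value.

Enumerate traces; 108 have nonzero weight after conditioning:
  (Y=1, U=1, Z=1, W=0, X=2) weight 1/162
  (Y=1, U=1, Z=1, W=0, X=3) weight 1/162
  (Y=1, U=1, Z=1, W=0, X=4) weight 1/162
  (Y=1, U=1, Z=1, W=1, X=2) weight 1/162
  (Y=1, U=1, Z=1, W=1, X=3) weight 1/162
  (Y=1, U=1, Z=1, W=1, X=4) weight 1/162
  (Y=1, U=1, Z=1, W=2, X=2) weight 1/162
  (Y=1, U=1, Z=1, W=2, X=3) weight 1/162
  (Y=1, U=3, Z=1, W=0, X=2) weight 1/324
  (Y=2, U=0, Z=1, W=0, X=2) weight 2/297
  … 98 more
Group by U:
  weight(U=0) = 1/9
  weight(U=1) = 2/9
  weight(U=2) = 1/18
  weight(U=3) = 1/9
Total weight = 1/9 + 2/9 + 1/18 + 1/9 = 1/2
P(U=0 | obs) = 1/9 / 1/2 = 2/9
P(U=1 | obs) = 2/9 / 1/2 = 4/9
P(U=2 | obs) = 1/18 / 1/2 = 1/9
P(U=3 | obs) = 1/9 / 1/2 = 2/9
argmax = 1

argmax_v P(U = v | obs) = 1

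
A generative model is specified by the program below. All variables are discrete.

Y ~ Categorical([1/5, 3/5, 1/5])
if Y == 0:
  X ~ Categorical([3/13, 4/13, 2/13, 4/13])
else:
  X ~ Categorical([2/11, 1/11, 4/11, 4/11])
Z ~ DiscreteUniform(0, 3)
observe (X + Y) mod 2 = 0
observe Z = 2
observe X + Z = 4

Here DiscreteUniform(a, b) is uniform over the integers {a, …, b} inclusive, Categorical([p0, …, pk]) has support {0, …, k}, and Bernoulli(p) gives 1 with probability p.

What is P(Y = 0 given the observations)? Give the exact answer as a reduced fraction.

Enumerate traces; 2 have nonzero weight after conditioning:
  (Y=0, X=2, Z=2) weight 1/130
  (Y=2, X=2, Z=2) weight 1/55
Group by Y:
  weight(Y=0) = 1/130
  weight(Y=2) = 1/55
Total weight = 1/130 + 1/55 = 37/1430
P(Y=0 | obs) = 1/130 / 37/1430 = 11/37
P(Y=2 | obs) = 1/55 / 37/1430 = 26/37

P(Y = 0 | obs) = 11/37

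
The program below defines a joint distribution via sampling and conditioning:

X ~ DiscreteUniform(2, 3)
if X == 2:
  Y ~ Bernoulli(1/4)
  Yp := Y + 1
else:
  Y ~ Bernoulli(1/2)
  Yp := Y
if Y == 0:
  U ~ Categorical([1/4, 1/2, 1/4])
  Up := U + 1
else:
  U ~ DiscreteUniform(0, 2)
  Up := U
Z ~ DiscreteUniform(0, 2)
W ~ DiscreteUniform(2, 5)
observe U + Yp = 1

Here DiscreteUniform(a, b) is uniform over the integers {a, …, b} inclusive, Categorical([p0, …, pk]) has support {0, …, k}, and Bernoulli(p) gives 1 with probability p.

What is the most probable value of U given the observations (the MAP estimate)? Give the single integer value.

Enumerate traces; 36 have nonzero weight after conditioning:
  (X=2, Y=0, U=0, Z=0, W=2) weight 1/128
  (X=2, Y=0, U=0, Z=0, W=3) weight 1/128
  (X=2, Y=0, U=0, Z=0, W=4) weight 1/128
  (X=2, Y=0, U=0, Z=0, W=5) weight 1/128
  (X=2, Y=0, U=0, Z=1, W=2) weight 1/128
  (X=2, Y=0, U=0, Z=1, W=3) weight 1/128
  (X=2, Y=0, U=0, Z=1, W=4) weight 1/128
  (X=2, Y=0, U=0, Z=1, W=5) weight 1/128
  (X=3, Y=0, U=1, Z=0, W=2) weight 1/96
  … 27 more
Group by U:
  weight(U=0) = 17/96
  weight(U=1) = 1/8
Total weight = 17/96 + 1/8 = 29/96
P(U=0 | obs) = 17/96 / 29/96 = 17/29
P(U=1 | obs) = 1/8 / 29/96 = 12/29
argmax = 0

argmax_v P(U = v | obs) = 0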